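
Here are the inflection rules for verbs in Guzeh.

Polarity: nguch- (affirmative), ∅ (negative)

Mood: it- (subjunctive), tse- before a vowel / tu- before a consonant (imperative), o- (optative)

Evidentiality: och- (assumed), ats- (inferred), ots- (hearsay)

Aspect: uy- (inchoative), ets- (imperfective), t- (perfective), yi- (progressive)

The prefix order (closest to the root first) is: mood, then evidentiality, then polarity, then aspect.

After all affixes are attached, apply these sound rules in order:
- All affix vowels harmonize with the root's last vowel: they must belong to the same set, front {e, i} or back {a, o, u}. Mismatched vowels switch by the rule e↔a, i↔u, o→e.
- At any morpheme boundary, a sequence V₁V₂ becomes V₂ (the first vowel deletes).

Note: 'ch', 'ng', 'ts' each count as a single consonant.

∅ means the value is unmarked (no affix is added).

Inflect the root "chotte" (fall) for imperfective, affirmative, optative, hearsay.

Attach mood optative o- → ochotte.
Attach evidentiality hearsay ots- → otsochotte.
Attach polarity affirmative nguch- → nguchotsochotte.
Attach aspect imperfective ets- → etsnguchotsochotte.
Apply vowel harmony: etsnguchotsochotte → etsngichetsechotte.
Vowel deletion: no change.

etsngichetsechotte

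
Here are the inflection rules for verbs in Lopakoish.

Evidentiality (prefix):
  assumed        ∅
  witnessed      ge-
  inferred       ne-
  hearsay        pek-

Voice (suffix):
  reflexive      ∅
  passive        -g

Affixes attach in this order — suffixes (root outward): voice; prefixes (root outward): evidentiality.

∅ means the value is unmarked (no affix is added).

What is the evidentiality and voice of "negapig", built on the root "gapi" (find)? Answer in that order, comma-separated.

Segment: ne-gapi-g.
evidentiality: ne- → inferred.
voice: -g → passive.

inferred, passive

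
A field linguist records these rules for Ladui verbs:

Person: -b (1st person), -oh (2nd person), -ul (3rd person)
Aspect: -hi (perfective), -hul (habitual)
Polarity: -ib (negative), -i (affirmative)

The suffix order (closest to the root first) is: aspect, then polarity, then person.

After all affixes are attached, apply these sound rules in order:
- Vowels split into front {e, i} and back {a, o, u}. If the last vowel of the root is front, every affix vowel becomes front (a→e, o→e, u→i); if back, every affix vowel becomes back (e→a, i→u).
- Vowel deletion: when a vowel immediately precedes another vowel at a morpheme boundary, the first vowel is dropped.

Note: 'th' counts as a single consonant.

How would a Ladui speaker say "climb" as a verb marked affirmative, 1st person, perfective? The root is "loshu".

loshuhub

Attach aspect perfective -hi → loshuhi.
Attach polarity affirmative -i → loshuhii.
Attach person 1st person -b → loshuhiib.
Apply vowel harmony: loshuhiib → loshuhuub.
Apply vowel deletion: loshuhuub → loshuhub.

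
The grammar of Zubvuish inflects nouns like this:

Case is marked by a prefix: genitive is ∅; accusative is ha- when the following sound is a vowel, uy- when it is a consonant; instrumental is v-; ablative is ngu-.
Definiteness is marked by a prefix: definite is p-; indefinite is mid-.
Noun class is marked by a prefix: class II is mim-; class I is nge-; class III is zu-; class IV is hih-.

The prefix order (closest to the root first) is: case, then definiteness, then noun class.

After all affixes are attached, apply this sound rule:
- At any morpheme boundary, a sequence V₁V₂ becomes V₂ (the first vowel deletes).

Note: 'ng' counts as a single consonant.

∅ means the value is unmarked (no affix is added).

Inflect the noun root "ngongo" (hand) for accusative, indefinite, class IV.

hihmiduyngongo

Attach case accusative uy- (before consonant 'ng') → uyngongo.
Attach definiteness indefinite mid- → miduyngongo.
Attach noun class class IV hih- → hihmiduyngongo.
Vowel deletion: no change.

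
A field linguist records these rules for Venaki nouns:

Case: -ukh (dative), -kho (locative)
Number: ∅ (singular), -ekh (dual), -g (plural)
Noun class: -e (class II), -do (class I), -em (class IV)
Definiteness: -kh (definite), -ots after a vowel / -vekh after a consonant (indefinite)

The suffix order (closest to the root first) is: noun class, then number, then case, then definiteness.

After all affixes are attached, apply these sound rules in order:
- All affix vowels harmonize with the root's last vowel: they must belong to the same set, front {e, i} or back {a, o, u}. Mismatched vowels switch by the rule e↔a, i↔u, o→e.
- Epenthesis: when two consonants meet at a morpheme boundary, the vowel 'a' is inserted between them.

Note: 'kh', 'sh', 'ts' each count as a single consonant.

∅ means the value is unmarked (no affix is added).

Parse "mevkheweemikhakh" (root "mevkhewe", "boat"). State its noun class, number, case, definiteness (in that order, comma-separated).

class IV, singular, dative, definite

Segment: mevkhewe-em-ukh-kh.
noun class: -em → class IV.
number: ∅ → singular.
case: -ukh → dative.
definiteness: -kh → definite.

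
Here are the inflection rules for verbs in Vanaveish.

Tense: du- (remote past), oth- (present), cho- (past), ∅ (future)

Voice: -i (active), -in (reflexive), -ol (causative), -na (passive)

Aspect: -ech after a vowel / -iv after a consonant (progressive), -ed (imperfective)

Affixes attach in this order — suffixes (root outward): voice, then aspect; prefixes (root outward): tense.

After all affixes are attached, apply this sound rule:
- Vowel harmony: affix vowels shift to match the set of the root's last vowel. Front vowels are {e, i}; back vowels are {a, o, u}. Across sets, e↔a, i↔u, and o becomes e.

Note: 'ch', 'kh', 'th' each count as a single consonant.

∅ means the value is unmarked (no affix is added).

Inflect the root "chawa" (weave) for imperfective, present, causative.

othchawaolad

Attach voice causative -ol → chawaol.
Attach aspect imperfective -ed → chawaoled.
Attach tense present oth- → othchawaoled.
Apply vowel harmony: othchawaoled → othchawaolad.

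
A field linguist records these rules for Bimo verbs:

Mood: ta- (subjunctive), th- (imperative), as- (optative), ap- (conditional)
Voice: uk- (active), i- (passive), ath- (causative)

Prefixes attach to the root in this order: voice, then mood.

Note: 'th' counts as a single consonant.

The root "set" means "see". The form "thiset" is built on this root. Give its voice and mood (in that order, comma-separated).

Segment: th-i-set.
voice: i- → passive.
mood: th- → imperative.

passive, imperative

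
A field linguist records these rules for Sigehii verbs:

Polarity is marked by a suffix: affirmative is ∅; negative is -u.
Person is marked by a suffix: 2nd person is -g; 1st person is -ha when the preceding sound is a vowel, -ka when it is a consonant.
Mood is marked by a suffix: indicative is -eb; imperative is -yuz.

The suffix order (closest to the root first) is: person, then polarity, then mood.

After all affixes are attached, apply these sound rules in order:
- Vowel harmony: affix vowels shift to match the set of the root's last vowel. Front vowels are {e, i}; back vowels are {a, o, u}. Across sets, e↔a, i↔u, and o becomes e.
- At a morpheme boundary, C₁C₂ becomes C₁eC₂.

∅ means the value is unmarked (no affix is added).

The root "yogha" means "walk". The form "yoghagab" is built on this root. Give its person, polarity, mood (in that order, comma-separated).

Segment: yogha-g-eb.
person: -g → 2nd person.
polarity: ∅ → affirmative.
mood: -eb → indicative.

2nd person, affirmative, indicative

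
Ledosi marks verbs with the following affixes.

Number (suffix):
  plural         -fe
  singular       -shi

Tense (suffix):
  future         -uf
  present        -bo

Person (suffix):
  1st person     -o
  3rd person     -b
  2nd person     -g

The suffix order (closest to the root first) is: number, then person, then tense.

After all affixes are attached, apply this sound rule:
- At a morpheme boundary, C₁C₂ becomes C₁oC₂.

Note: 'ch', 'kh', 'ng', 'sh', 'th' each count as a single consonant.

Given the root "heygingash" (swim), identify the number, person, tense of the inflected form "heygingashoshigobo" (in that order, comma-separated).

singular, 2nd person, present

Segment: heygingash-shi-g-bo.
number: -shi → singular.
person: -g → 2nd person.
tense: -bo → present.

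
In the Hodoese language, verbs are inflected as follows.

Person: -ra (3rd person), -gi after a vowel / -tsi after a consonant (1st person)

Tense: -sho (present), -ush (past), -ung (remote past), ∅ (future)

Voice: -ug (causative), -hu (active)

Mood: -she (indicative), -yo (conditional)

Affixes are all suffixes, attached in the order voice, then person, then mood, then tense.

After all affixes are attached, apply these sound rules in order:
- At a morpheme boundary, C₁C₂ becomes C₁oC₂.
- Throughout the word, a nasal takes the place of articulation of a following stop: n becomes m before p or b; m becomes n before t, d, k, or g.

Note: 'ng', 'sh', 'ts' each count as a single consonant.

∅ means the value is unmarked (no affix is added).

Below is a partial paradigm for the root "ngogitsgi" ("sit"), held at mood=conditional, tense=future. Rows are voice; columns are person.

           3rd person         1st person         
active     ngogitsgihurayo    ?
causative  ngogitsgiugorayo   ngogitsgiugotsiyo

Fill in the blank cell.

Attach voice active -hu → ngogitsgihu.
Attach person 1st person -gi (after vowel 'u') → ngogitsgihugi.
Attach mood conditional -yo → ngogitsgihugiyo.
tense = future: zero marking, form stays ngogitsgihugiyo.
Epenthesis: no change.
Nasal assimilation: no change.

ngogitsgihugiyo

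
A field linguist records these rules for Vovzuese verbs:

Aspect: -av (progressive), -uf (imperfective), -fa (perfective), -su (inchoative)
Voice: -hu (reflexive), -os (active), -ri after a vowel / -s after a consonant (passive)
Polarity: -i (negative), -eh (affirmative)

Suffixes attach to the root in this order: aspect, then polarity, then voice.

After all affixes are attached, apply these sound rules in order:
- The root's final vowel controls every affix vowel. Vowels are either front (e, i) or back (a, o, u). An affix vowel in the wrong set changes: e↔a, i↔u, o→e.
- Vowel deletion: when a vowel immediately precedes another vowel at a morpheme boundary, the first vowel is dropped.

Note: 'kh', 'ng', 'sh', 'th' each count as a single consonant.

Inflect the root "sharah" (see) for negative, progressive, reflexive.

Attach aspect progressive -av → sharahav.
Attach polarity negative -i → sharahavi.
Attach voice reflexive -hu → sharahavihu.
Apply vowel harmony: sharahavihu → sharahavuhu.
Vowel deletion: no change.

sharahavuhu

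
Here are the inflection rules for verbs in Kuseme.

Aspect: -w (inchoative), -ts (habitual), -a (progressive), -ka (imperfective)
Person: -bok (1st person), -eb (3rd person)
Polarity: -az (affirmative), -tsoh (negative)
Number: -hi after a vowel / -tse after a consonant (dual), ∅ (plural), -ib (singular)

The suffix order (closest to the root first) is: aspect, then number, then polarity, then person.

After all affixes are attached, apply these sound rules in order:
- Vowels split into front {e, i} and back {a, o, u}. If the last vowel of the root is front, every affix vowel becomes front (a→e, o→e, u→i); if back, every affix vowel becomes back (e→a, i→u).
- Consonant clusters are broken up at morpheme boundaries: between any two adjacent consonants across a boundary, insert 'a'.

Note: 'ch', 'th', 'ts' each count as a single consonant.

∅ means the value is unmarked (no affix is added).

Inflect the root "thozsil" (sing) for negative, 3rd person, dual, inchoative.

thozsilawatsetseheb

Attach aspect inchoative -w → thozsilw.
Attach number dual -tse (after consonant 'w') → thozsilwtse.
Attach polarity negative -tsoh → thozsilwtsetsoh.
Attach person 3rd person -eb → thozsilwtsetsoheb.
Apply vowel harmony: thozsilwtsetsoheb → thozsilwtsetseheb.
Apply epenthesis: thozsilwtsetseheb → thozsilawatsetseheb.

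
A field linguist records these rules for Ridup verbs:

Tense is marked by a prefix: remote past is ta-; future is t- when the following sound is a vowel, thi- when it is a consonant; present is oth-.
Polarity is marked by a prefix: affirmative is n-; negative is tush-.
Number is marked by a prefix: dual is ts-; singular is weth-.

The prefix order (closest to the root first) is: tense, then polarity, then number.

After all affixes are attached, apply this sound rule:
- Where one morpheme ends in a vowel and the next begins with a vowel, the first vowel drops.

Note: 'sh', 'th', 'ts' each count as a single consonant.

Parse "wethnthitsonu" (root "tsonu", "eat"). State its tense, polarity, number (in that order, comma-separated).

Segment: weth-n-thi-tsonu.
tense: t/thi- → future.
polarity: n- → affirmative.
number: weth- → singular.

future, affirmative, singular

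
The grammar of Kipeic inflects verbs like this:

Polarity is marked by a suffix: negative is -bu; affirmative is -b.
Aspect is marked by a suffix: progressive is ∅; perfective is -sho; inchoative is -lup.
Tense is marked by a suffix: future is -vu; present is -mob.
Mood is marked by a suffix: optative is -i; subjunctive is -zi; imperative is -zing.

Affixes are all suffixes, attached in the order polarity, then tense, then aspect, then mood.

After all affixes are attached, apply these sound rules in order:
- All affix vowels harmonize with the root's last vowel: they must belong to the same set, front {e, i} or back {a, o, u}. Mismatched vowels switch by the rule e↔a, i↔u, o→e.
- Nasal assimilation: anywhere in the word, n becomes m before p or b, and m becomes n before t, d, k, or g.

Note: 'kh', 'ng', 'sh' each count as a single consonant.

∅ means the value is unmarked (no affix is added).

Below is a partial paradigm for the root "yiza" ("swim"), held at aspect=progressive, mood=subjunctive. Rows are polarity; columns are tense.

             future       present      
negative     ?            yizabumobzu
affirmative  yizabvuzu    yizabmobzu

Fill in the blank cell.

yizabuvuzu

Attach polarity negative -bu → yizabu.
Attach tense future -vu → yizabuvu.
aspect = progressive: zero marking, form stays yizabuvu.
Attach mood subjunctive -zi → yizabuvuzi.
Apply vowel harmony: yizabuvuzi → yizabuvuzu.
Nasal assimilation: no change.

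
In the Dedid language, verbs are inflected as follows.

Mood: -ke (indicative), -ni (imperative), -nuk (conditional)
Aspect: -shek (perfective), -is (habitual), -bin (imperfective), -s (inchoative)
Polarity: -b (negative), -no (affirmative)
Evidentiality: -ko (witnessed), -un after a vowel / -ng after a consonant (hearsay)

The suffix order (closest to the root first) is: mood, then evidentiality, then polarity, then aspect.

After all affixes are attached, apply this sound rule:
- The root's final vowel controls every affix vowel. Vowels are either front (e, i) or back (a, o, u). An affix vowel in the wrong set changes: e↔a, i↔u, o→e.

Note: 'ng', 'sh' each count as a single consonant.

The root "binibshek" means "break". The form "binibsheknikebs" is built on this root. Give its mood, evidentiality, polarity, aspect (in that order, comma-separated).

Segment: binibshek-ni-ko-b-s.
mood: -ni → imperative.
evidentiality: -ko → witnessed.
polarity: -b → negative.
aspect: -s → inchoative.

imperative, witnessed, negative, inchoative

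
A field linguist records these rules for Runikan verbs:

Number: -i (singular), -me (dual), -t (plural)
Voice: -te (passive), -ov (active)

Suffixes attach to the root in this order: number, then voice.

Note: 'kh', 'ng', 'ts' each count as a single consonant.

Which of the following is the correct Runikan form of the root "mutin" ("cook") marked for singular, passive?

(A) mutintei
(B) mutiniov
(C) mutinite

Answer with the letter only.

Attach number singular -i → mutini.
Attach voice passive -te → mutinite.
So the correct form is mutinite, option (C).
(A) mutintei is wrong: it has the affixes in the wrong order.
(B) mutiniov is wrong: it uses active instead of passive for voice.

C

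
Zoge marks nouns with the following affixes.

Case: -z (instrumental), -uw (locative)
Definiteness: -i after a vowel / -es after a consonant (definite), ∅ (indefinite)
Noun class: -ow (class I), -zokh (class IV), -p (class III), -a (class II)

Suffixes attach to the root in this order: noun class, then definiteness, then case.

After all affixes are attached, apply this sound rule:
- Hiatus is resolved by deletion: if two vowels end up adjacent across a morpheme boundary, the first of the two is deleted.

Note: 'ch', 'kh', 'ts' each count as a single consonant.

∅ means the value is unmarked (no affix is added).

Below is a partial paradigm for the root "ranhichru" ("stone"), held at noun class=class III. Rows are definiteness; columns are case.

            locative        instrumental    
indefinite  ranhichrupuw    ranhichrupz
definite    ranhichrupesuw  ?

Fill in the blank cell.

ranhichrupesz

Attach noun class class III -p → ranhichrup.
Attach definiteness definite -es (after consonant 'p') → ranhichrupes.
Attach case instrumental -z → ranhichrupesz.
Vowel deletion: no change.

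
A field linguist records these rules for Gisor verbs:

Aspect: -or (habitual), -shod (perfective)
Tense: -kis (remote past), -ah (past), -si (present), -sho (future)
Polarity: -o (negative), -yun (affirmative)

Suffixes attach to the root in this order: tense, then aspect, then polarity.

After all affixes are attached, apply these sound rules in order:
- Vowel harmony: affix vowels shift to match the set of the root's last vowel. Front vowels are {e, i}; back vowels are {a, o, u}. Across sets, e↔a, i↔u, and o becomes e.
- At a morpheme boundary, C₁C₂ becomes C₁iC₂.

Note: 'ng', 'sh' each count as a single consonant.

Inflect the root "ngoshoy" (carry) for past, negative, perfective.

ngoshoyahishodo

Attach tense past -ah → ngoshoyah.
Attach aspect perfective -shod → ngoshoyahshod.
Attach polarity negative -o → ngoshoyahshodo.
Vowel harmony: no change.
Apply epenthesis: ngoshoyahshodo → ngoshoyahishodo.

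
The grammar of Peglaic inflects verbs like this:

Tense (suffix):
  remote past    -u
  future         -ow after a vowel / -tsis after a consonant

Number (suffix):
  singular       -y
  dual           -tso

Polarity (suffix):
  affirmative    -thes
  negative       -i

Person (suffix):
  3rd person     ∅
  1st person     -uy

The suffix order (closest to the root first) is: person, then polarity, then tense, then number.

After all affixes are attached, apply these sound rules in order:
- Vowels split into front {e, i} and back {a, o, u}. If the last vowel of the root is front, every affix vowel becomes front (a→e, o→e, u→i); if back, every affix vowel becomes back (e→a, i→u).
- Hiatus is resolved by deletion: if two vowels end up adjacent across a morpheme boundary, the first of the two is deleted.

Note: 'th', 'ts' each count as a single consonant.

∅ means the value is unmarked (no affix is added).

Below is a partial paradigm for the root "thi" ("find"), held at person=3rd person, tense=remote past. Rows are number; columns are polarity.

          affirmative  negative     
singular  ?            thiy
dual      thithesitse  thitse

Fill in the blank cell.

thithesiy

person = 3rd person: zero marking, form stays thi.
Attach polarity affirmative -thes → thithes.
Attach tense remote past -u → thithesu.
Attach number singular -y → thithesuy.
Apply vowel harmony: thithesuy → thithesiy.
Vowel deletion: no change.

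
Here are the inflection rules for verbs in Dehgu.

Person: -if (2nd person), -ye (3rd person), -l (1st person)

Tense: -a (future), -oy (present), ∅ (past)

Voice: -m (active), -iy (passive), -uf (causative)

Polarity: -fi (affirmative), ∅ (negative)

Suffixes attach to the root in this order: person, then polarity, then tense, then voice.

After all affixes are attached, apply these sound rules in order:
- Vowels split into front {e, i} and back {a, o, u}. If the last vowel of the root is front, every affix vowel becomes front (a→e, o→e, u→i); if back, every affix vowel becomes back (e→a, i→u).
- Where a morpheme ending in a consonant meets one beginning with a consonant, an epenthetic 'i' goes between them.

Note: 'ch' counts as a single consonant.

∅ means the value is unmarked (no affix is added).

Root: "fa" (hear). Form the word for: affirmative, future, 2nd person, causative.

faufifuauf

Attach person 2nd person -if → faif.
Attach polarity affirmative -fi → faiffi.
Attach tense future -a → faiffia.
Attach voice causative -uf → faiffiauf.
Apply vowel harmony: faiffiauf → fauffuauf.
Apply epenthesis: fauffuauf → faufifuauf.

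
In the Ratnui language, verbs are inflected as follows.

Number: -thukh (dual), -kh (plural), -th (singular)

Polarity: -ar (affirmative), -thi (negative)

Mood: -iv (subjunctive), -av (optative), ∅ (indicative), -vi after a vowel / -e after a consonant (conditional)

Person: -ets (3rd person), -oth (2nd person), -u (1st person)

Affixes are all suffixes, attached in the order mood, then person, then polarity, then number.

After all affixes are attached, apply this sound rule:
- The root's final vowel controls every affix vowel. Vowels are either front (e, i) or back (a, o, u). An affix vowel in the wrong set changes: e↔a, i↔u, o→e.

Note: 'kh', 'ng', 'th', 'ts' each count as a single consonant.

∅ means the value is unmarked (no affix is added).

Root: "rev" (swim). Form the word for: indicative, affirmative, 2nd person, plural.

mood = indicative: zero marking, form stays rev.
Attach person 2nd person -oth → revoth.
Attach polarity affirmative -ar → revothar.
Attach number plural -kh → revotharkh.
Apply vowel harmony: revotharkh → revetherkh.

revetherkh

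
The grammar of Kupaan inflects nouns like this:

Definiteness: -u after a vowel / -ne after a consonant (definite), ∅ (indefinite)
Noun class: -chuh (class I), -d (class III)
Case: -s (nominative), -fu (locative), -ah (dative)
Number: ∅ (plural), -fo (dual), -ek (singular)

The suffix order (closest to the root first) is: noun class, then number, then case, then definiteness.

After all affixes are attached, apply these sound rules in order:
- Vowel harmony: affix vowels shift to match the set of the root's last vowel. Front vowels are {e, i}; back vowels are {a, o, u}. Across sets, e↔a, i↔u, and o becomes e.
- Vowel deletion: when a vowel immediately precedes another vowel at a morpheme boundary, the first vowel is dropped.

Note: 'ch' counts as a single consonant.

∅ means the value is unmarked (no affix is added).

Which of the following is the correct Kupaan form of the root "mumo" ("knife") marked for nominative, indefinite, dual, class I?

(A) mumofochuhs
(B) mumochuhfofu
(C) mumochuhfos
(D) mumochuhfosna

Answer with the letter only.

C

Attach noun class class I -chuh → mumochuh.
Attach number dual -fo → mumochuhfo.
Attach case nominative -s → mumochuhfos.
definiteness = indefinite: zero marking, form stays mumochuhfos.
Vowel harmony: no change.
Vowel deletion: no change.
So the correct form is mumochuhfos, option (C).
(D) mumochuhfosna is wrong: it uses definite instead of indefinite for definiteness.
(B) mumochuhfofu is wrong: it uses locative instead of nominative for case.
(A) mumofochuhs is wrong: it has the affixes in the wrong order.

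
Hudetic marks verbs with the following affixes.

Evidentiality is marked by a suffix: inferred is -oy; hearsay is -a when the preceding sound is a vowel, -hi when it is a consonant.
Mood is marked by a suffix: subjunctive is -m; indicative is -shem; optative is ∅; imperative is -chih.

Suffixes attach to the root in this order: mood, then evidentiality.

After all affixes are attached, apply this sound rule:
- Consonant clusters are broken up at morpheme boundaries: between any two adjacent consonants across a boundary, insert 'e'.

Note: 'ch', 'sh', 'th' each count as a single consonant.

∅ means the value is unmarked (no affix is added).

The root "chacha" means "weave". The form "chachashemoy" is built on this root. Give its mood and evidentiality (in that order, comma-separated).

Segment: chacha-shem-oy.
mood: -shem → indicative.
evidentiality: -oy → inferred.

indicative, inferred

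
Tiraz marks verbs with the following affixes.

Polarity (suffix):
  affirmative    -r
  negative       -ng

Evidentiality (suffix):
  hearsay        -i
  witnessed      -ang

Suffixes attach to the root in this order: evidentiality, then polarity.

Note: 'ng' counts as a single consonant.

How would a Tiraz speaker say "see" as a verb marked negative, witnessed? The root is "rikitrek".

rikitrekangng

Attach evidentiality witnessed -ang → rikitrekang.
Attach polarity negative -ng → rikitrekangng.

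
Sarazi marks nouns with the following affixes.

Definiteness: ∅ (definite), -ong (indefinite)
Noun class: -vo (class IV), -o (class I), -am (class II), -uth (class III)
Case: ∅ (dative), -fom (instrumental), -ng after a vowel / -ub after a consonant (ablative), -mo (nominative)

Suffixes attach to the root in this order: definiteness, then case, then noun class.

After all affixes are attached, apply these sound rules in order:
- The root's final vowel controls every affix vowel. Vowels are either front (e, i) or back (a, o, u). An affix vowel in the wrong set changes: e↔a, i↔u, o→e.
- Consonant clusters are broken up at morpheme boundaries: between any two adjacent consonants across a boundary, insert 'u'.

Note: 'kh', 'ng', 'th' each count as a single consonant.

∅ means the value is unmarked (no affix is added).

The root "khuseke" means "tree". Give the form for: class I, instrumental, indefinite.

Attach definiteness indefinite -ong → khusekeong.
Attach case instrumental -fom → khusekeongfom.
Attach noun class class I -o → khusekeongfomo.
Apply vowel harmony: khusekeongfomo → khusekeengfeme.
Apply epenthesis: khusekeengfeme → khusekeengufeme.

khusekeengufeme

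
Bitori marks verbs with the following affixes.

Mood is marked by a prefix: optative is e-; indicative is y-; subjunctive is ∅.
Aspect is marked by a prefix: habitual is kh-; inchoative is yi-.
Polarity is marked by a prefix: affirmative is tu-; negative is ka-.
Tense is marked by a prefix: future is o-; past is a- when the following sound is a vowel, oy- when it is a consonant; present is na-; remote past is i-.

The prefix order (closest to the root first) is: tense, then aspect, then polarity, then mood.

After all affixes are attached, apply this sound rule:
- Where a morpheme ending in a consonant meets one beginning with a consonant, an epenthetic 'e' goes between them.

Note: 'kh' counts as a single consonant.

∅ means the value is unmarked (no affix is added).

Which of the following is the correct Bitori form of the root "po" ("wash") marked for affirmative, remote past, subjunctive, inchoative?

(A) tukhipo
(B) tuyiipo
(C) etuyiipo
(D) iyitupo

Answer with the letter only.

B

Attach tense remote past i- → ipo.
Attach aspect inchoative yi- → yiipo.
Attach polarity affirmative tu- → tuyiipo.
mood = subjunctive: zero marking, form stays tuyiipo.
Epenthesis: no change.
So the correct form is tuyiipo, option (B).
(A) tukhipo is wrong: it uses habitual instead of inchoative for aspect.
(D) iyitupo is wrong: it has the affixes in the wrong order.
(C) etuyiipo is wrong: it uses optative instead of subjunctive for mood.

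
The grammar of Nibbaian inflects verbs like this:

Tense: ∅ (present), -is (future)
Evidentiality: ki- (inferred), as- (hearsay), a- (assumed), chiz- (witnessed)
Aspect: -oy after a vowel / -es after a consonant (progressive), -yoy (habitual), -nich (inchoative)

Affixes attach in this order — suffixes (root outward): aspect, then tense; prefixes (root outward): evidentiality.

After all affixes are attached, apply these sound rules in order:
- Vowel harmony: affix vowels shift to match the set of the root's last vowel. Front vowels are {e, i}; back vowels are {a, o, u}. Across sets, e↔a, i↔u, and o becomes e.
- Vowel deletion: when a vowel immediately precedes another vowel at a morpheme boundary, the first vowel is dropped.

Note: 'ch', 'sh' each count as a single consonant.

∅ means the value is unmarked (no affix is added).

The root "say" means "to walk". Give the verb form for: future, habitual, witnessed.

chuzsayyoyus

Attach aspect habitual -yoy → sayyoy.
Attach evidentiality witnessed chiz- → chizsayyoy.
Attach tense future -is → chizsayyoyis.
Apply vowel harmony: chizsayyoyis → chuzsayyoyus.
Vowel deletion: no change.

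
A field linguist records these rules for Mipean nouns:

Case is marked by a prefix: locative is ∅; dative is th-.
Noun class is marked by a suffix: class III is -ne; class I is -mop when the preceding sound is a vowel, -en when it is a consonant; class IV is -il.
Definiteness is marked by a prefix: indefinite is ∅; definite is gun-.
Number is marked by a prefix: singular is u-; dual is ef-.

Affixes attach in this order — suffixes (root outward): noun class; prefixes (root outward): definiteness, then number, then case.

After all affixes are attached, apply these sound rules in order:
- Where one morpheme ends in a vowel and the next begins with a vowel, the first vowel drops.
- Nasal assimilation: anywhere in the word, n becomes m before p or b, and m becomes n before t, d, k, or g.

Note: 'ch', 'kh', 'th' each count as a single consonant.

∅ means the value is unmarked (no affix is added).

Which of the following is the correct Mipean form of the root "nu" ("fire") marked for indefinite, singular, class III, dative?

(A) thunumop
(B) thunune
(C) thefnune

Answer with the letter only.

B

Attach noun class class III -ne → nune.
definiteness = indefinite: zero marking, form stays nune.
Attach number singular u- → unune.
Attach case dative th- → thunune.
Vowel deletion: no change.
Nasal assimilation: no change.
So the correct form is thunune, option (B).
(A) thunumop is wrong: it uses class I instead of class III for noun class.
(C) thefnune is wrong: it uses dual instead of singular for number.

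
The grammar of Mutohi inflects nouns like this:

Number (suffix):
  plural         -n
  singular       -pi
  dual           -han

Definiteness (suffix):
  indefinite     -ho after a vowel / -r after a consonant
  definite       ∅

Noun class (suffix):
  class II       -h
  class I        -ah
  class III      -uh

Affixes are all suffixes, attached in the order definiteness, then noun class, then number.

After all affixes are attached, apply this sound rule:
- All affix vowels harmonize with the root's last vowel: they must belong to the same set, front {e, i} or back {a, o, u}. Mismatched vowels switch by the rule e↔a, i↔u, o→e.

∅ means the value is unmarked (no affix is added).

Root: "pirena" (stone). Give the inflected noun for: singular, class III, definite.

definiteness = definite: zero marking, form stays pirena.
Attach noun class class III -uh → pirenauh.
Attach number singular -pi → pirenauhpi.
Apply vowel harmony: pirenauhpi → pirenauhpu.

pirenauhpu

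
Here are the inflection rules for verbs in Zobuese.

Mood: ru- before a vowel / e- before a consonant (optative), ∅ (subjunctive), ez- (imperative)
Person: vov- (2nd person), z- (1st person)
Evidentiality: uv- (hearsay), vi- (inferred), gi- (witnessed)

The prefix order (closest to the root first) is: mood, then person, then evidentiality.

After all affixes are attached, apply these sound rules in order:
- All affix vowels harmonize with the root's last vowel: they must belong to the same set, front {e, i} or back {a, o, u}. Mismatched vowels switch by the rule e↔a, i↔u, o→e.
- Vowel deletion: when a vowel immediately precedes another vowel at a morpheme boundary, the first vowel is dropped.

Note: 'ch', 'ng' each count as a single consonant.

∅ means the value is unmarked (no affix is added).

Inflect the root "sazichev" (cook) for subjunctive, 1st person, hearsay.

ivzsazichev

mood = subjunctive: zero marking, form stays sazichev.
Attach person 1st person z- → zsazichev.
Attach evidentiality hearsay uv- → uvzsazichev.
Apply vowel harmony: uvzsazichev → ivzsazichev.
Vowel deletion: no change.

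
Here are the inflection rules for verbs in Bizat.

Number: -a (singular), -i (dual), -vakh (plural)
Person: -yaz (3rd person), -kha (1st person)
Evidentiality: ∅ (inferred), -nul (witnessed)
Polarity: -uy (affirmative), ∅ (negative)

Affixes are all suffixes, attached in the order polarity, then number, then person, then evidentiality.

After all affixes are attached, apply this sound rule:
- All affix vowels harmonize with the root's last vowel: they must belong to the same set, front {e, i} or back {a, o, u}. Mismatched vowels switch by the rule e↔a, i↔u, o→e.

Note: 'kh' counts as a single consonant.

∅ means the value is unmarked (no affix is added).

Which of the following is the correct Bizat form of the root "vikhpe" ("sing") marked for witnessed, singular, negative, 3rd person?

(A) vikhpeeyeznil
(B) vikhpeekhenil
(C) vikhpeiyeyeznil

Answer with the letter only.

A

polarity = negative: zero marking, form stays vikhpe.
Attach number singular -a → vikhpea.
Attach person 3rd person -yaz → vikhpeayaz.
Attach evidentiality witnessed -nul → vikhpeayaznul.
Apply vowel harmony: vikhpeayaznul → vikhpeeyeznil.
So the correct form is vikhpeeyeznil, option (A).
(B) vikhpeekhenil is wrong: it uses 1st person instead of 3rd person for person.
(C) vikhpeiyeyeznil is wrong: it uses affirmative instead of negative for polarity.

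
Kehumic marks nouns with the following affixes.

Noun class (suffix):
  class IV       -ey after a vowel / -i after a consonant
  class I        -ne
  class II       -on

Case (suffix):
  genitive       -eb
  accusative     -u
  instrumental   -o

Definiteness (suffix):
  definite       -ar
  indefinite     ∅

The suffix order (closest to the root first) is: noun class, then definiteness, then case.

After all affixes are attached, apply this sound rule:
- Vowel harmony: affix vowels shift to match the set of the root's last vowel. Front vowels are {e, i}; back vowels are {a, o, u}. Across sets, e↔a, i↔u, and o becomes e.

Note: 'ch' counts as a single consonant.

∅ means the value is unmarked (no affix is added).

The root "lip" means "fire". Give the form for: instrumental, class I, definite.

lipneere

Attach noun class class I -ne → lipne.
Attach definiteness definite -ar → lipnear.
Attach case instrumental -o → lipnearo.
Apply vowel harmony: lipnearo → lipneere.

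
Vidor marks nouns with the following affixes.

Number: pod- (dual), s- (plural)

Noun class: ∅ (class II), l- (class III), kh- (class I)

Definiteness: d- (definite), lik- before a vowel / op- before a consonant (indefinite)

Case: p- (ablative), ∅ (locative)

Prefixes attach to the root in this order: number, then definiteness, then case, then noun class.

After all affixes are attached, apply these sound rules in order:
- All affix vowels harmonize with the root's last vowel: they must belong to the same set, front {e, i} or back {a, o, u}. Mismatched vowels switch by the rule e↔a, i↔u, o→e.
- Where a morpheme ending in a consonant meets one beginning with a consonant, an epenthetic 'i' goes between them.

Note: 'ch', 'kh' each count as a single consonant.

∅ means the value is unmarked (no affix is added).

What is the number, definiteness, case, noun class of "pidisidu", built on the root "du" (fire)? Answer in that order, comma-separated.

Segment: p-d-s-du.
number: s- → plural.
definiteness: d- → definite.
case: p- → ablative.
noun class: ∅ → class II.

plural, definite, ablative, class II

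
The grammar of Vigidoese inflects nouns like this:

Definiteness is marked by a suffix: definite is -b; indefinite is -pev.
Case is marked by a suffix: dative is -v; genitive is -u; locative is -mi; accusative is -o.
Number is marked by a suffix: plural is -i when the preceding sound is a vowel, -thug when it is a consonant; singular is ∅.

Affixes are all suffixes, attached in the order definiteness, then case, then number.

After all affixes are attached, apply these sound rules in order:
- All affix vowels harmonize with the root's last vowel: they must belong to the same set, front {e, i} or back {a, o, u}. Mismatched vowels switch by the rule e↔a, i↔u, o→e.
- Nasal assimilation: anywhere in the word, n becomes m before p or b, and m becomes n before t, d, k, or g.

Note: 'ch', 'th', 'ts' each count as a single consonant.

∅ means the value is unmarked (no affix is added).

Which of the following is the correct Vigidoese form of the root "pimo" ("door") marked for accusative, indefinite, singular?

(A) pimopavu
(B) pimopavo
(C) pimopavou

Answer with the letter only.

B

Attach definiteness indefinite -pev → pimopev.
Attach case accusative -o → pimopevo.
number = singular: zero marking, form stays pimopevo.
Apply vowel harmony: pimopevo → pimopavo.
Nasal assimilation: no change.
So the correct form is pimopavo, option (B).
(A) pimopavu is wrong: it uses genitive instead of accusative for case.
(C) pimopavou is wrong: it uses plural instead of singular for number.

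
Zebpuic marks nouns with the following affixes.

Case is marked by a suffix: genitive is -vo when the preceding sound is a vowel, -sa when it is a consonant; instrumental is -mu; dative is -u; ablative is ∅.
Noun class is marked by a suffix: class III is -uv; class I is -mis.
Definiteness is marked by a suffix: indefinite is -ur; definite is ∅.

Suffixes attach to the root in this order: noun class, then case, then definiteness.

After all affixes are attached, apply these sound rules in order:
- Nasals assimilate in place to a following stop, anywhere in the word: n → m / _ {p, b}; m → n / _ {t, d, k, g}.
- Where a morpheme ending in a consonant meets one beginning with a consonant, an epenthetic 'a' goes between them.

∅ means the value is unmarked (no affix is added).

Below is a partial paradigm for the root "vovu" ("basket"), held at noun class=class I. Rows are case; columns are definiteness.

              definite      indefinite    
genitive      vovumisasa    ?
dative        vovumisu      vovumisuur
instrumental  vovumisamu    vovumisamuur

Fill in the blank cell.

vovumisasaur

Attach noun class class I -mis → vovumis.
Attach case genitive -sa (after consonant 's') → vovumissa.
Attach definiteness indefinite -ur → vovumissaur.
Nasal assimilation: no change.
Apply epenthesis: vovumissaur → vovumisasaur.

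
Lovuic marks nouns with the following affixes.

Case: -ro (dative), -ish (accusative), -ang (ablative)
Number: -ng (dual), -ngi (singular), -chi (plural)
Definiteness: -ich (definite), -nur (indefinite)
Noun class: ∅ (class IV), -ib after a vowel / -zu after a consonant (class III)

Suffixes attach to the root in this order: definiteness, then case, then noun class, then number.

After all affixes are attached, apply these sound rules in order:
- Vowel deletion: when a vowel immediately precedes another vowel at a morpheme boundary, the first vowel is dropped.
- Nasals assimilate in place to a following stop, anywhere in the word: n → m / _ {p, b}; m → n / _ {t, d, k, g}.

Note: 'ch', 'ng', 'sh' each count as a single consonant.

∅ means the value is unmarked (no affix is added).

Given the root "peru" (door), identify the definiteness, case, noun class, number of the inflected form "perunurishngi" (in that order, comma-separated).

Segment: peru-nur-ish-ngi.
definiteness: -nur → indefinite.
case: -ish → accusative.
noun class: ∅ → class IV.
number: -ngi → singular.

indefinite, accusative, class IV, singular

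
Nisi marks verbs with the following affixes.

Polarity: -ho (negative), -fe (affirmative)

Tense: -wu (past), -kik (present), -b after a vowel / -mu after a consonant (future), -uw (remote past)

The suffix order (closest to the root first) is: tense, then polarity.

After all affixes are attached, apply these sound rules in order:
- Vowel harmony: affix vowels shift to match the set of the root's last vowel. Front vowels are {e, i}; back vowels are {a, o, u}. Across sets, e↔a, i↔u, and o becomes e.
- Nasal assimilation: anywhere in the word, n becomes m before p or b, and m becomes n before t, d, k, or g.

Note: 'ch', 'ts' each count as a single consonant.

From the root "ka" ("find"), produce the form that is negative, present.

Attach tense present -kik → kakik.
Attach polarity negative -ho → kakikho.
Apply vowel harmony: kakikho → kakukho.
Nasal assimilation: no change.

kakukho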